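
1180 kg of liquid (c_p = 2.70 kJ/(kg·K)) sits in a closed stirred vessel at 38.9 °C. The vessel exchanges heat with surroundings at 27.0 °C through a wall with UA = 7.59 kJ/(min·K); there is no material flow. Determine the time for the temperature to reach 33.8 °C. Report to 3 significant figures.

235 min

M c_p dT/dt = −UA(T − T_amb).
τ = M c_p/UA = 419.76 min; T_ss = T_amb = 27.000 °C.
T(t) = T_ss + (T₀ − T_ss)e^(−t/τ); set T = 33.8:
t = −τ ln[(T − T_ss)/(T₀ − T_ss)] = −419.76 · ln(0.57143) = 234.91 min.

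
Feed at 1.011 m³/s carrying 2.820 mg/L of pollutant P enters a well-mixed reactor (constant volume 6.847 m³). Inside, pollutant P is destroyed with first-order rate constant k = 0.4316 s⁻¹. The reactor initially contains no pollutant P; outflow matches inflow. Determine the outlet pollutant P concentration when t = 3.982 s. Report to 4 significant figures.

0.6472 mg/L

Accumulation = in − out − consumed: V dC/dt = Q C_in − Q C − k V C.
dC/dt = (Q/V) C_in − (Q/V + k) C; effective rate a = Q/V + k = 0.147656 + 0.4316 = 0.579256 s⁻¹.
C_ss = Q C_in/(Q + kV) = 0.718835 mg/L; C(t) = C_ss + (C₀ − C_ss) e^(−a t).
C(3.982) = 0.718835 + (-0.718835)·e^(−0.579256·3.982) = 0.718835 + (-0.718835)·0.0995996 = 0.647240 mg/L.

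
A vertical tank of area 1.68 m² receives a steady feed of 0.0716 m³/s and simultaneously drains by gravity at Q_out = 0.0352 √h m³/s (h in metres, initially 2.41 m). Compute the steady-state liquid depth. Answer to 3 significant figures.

A dh/dt = Q_in − 0.0352 √h. Steady state requires inflow = outflow:
Q_in = 0.0352 √h_ss ⇒ √h_ss = 0.0716/0.0352 = 2.0341.
h_ss = 2.0341² = 4.1375 m. (Since h₀ = 2.41 m < h_ss, the level will rise toward this value.)

4.14 m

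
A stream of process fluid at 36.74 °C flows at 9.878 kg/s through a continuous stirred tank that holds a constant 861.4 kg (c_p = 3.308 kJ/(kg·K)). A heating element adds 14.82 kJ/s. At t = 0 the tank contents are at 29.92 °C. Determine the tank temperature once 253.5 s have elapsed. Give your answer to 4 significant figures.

M c_p dT/dt = ṁ c_p (T_in − T) + Q̇.
τ = M/ṁ = 87.2039 s; T_ss = T_in + Q̇/(ṁ c_p) = 36.74 + 14.82/(9.878·3.308) = 37.1935 °C.
This is linear first-order; T(t) = T_ss + (T₀ − T_ss) e^(−t/τ).
T(253.5) = 37.1935 + (-7.27354)·e^(−253.5/87.2039) = 37.1935 + (-7.27354)·0.0546405 = 36.7961 °C.

36.80 °C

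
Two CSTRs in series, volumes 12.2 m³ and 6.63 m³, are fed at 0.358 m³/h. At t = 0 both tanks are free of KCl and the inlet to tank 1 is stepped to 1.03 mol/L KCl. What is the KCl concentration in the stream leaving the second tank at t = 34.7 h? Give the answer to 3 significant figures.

Each tank obeys Vᵢ dCᵢ/dt = Q(Cᵢ₋₁ − Cᵢ), so τᵢ = Vᵢ/Q.
τ₁ = 12.2/0.358 = 34.078 h; τ₂ = 6.63/0.358 = 18.520 h.
Solving the cascade with C₁(0)=C₂(0)=0 gives C₂(t) = C_in[1 − (τ₁ e^(−t/τ₁) − τ₂ e^(−t/τ₂))/(τ₁ − τ₂)].
At t = 34.7: e^(−t/τ₁) = 0.36123, e^(−t/τ₂) = 0.15356.
C₂ = 1.03·[1 − (34.078·0.36123 − 18.520·0.15356)/(15.559)] = 1.03·0.39158 = 0.40333 mol/L.

0.403 mol/L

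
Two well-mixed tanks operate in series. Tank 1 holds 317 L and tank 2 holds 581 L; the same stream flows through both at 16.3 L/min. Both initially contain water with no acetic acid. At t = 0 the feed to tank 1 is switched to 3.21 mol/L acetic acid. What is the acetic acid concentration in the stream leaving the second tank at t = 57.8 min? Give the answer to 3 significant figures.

2.01 mol/L

Each tank obeys Vᵢ dCᵢ/dt = Q(Cᵢ₋₁ − Cᵢ), so τᵢ = Vᵢ/Q.
τ₁ = 317/16.3 = 19.448 min; τ₂ = 581/16.3 = 35.644 min.
Solving the cascade with C₁(0)=C₂(0)=0 gives C₂(t) = C_in[1 − (τ₁ e^(−t/τ₁) − τ₂ e^(−t/τ₂))/(τ₁ − τ₂)].
At t = 57.8: e^(−t/τ₁) = 0.051198, e^(−t/τ₂) = 0.19759.
C₂ = 3.21·[1 − (19.448·0.051198 − 35.644·0.19759)/(-16.196)] = 3.21·0.62664 = 2.0115 mol/L.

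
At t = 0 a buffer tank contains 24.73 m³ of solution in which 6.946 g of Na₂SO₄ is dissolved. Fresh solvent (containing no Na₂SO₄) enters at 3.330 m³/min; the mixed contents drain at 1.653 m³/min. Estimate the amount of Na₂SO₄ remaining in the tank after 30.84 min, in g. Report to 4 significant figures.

2.284 g

Total volume: dV/dt = Q_in − Q_out = 1.67700 m³/min, so V(t) = 24.73 + 1.67700 t and V(30.84) = 76.4487 m³.
Species balance (pure solvent in): dm/dt = −Q_out · m/V(t).
dm/m = −Q_out dt/(V₀ + 1.67700 t); integrating gives ln(m/m₀) = −(Q_out/(Q_in−Q_out)) ln(V/V₀).
m = m₀ (V₀/V)^(Q_out/(Q_in−Q_out)) = 6.946 × (24.73/76.4487)^(0.985689) = 2.28351 g.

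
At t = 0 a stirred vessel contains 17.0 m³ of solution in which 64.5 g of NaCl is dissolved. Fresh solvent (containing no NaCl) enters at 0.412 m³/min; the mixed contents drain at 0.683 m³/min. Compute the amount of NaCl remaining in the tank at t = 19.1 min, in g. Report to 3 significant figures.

Total volume: dV/dt = Q_in − Q_out = -0.27100 m³/min, so V(t) = 17.0 − 0.27100 t and V(19.1) = 11.824 m³.
Solute balance: dm/dt = 0 − Q_out C = −Q_out m/V(t).
Separate: dm/m = −Q_out dt/V(t) ⇒ ln(m/m₀) = −(Q_out/(Q_in−Q_out)) ln(V/V₀).
m = m₀ (V₀/V)^(Q_out/(Q_in−Q_out)) = 64.5 × (17.0/11.824)^(-2.5203) = 25.831 g.

25.8 g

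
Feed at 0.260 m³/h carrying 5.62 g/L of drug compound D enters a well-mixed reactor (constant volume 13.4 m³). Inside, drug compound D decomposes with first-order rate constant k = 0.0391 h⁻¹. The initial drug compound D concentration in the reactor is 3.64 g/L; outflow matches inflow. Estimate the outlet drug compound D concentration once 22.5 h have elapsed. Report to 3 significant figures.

V dC/dt = Q(C_in − C) − k V C.
This is linear with rate a = Q/V + k = 0.058503 h⁻¹.
C_ss = Q C_in/(Q + kV) = 1.8639 g/L; C(t) = C_ss + (C₀ − C_ss) e^(−a t).
C(22.5) = 1.8639 + (1.7761)·e^(−0.058503·22.5) = 1.8639 + (1.7761)·0.26812 = 2.3401 g/L.

2.34 g/L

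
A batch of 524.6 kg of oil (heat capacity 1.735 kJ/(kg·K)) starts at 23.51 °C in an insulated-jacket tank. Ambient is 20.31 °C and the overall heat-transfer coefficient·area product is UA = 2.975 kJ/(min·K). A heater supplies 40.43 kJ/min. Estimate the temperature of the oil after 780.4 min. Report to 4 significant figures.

Lumped-capacitance energy balance: M c_p dT/dt = UA(T_amb − T) + Q̇.
dT/dt = (T_ss − T)/τ with T_ss = T_amb + Q̇/UA = 20.31 + 40.43/2.975 = 33.8999 °C, τ = M c_p/UA = 524.6·1.735/2.975 = 305.943 min.
This is linear first-order; T(t) = T_ss + (T₀ − T_ss) e^(−t/τ).
T(780.4) = 33.8999 + (-10.3899)·0.0780192 = 33.0893 °C.

33.09 °C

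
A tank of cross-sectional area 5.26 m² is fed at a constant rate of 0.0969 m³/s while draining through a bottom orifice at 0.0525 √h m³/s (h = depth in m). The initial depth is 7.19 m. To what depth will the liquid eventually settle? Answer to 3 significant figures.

3.41 m

A dh/dt = Q_in − 0.0525 √h. Steady state requires inflow = outflow:
Q_in = 0.0525 √h_ss ⇒ √h_ss = 0.0969/0.0525 = 1.8457.
h_ss = 1.8457² = 3.4067 m. (Since h₀ = 7.19 m > h_ss, the level will fall toward this value.)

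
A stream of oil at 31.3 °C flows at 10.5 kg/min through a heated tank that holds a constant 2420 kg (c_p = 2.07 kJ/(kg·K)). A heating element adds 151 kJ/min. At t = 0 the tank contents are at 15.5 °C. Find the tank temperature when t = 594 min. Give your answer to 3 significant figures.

Energy balance: M c_p dT/dt = ṁ c_p (T_in − T) + 151.
τ = M/ṁ = 230.48 min; T_ss = T_in + Q̇/(ṁ c_p) = 31.3 + 151/(10.5·2.07) = 38.247 °C.
Solution: T(t) = T_ss + (T₀ − T_ss) e^(−t/τ).
T(594) = 38.247 + (-22.747)·e^(−594/230.48) = 38.247 + (-22.747)·0.075981 = 36.519 °C.

36.5 °C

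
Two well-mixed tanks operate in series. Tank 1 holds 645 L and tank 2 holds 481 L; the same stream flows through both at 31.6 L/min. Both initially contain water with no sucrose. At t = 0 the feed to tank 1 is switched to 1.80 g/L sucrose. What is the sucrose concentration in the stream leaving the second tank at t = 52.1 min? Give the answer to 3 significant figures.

Species balance on tank i: dCᵢ/dt = (Cᵢ₋₁ − Cᵢ)/τᵢ with τᵢ = Vᵢ/Q.
τ₁ = 645/31.6 = 20.411 min; τ₂ = 481/31.6 = 15.222 min.
Tank 1: C₁ = C_in(1 − e^(−t/τ₁)). Tank 2 (τ₁ ≠ τ₂): C₂ = C_in[1 − (τ₁ e^(−t/τ₁) − τ₂ e^(−t/τ₂))/(τ₁ − τ₂)].
At t = 52.1: e^(−t/τ₁) = 0.077887, e^(−t/τ₂) = 0.032621.
C₂ = 1.80·[1 − (20.411·0.077887 − 15.222·0.032621)/(5.1899)] = 1.80·0.78935 = 1.4208 g/L.

1.42 g/L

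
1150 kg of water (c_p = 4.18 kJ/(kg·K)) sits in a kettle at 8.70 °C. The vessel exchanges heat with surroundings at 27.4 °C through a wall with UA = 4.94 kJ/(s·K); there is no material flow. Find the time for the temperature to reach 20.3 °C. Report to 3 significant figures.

942 s

Lumped-capacitance energy balance: M c_p dT/dt = UA(T_amb − T).
τ = M c_p/UA = 973.08 s; T_ss = T_amb = 27.400 °C.
T(t) = T_ss + (T₀ − T_ss)e^(−t/τ); set T = 20.3:
t = −τ ln[(T − T_ss)/(T₀ − T_ss)] = −973.08 · ln(0.37968) = 942.36 s.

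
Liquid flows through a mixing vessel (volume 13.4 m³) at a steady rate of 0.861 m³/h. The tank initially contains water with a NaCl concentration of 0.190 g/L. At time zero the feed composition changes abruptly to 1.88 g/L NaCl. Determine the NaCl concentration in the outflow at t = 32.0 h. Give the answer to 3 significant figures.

Species balance on the tank: V dC/dt = Q(C_in − C).
Time constant τ = V/Q = 13.4/0.861 = 15.563 h.
C approaches C_in exponentially: C(t) = C_in + (C₀ − C_in) e^(−t/τ).
C(32.0) = 1.88 + (0.190 − 1.88)·e^(−32.0/15.563) = 1.88 + (-1.6900)·0.12795 = 1.6638 g/L.

1.66 g/L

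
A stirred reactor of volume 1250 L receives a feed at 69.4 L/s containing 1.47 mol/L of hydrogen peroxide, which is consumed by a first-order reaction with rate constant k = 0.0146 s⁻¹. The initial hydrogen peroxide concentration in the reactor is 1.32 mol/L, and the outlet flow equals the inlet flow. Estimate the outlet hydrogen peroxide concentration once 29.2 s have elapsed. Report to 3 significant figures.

1.18 mol/L

Species balance: V dC/dt = Q C_in − Q C − k V C.
dC/dt = (Q/V) C_in − (Q/V + k) C; effective rate a = Q/V + k = 0.055520 + 0.0146 = 0.070120 s⁻¹.
C_ss = Q C_in/(Q + kV) = 1.1639 mol/L; C(t) = C_ss + (C₀ − C_ss) e^(−a t).
C(29.2) = 1.1639 + (0.15608)·e^(−0.070120·29.2) = 1.1639 + (0.15608)·0.12906 = 1.1841 mol/L.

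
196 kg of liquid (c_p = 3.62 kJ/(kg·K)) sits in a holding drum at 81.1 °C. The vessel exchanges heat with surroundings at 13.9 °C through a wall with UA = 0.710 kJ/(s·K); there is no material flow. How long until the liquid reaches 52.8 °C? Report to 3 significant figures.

Heat balance on the well-mixed liquid: M c_p dT/dt = −UA(T − T_amb).
τ = M c_p/UA = 999.32 s; T_ss = T_amb = 13.900 °C.
T(t) = T_ss + (T₀ − T_ss)e^(−t/τ); set T = 52.8:
t = −τ ln[(T − T_ss)/(T₀ − T_ss)] = −999.32 · ln(0.57887) = 546.31 s.

546 s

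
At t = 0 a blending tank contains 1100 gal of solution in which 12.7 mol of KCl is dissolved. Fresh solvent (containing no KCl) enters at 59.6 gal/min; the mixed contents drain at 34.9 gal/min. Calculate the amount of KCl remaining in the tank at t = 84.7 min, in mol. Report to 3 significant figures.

2.82 mol

Let m(t) be the amount of KCl. Volume: V(t) = V₀ + (Q_in − Q_out) t = 1100 + 24.700 t; V(84.7) = 3192.1 gal.
Solute balance: dm/dt = 0 − Q_out C = −Q_out m/V(t).
Separate: dm/m = −Q_out dt/V(t) ⇒ ln(m/m₀) = −(Q_out/(Q_in−Q_out)) ln(V/V₀).
m = m₀ (V₀/V)^(Q_out/(Q_in−Q_out)) = 12.7 × (1100/3192.1)^(1.4130) = 2.8187 mol.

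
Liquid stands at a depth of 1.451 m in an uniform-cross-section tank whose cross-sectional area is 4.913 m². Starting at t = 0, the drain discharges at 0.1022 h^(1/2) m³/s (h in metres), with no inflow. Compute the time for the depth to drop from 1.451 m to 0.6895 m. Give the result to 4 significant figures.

With no inflow, A dh/dt = −0.1022 √h.
∫ h^(−1/2) dh = −(0.1022/A) ∫ dt, giving 2√h = 2√h₀ − (0.1022/A) t.
t = 2A(√h₀ − √h)/0.1022 = 2·4.913·(√1.451 − √0.6895)/0.1022
  = 9.82600 × (1.20457 − 0.830361) / 0.1022 = 35.9787 s.

35.98 s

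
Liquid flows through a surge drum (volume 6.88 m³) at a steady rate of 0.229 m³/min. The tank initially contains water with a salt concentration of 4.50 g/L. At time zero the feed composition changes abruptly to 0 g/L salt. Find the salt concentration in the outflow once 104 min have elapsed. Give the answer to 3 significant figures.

Accumulation = in − out for the solute gives V dC/dt = Q(C_in − C).
Rewrite as dC/dt + C/τ = C_in/τ, τ = V/Q = 30.044 min.
Solution: C(t) = C_in + (C₀ − C_in) e^(−t/τ).
C(104) = 0 + (4.50 − 0)·e^(−104/30.044) = 0 + (4.5000)·0.031379 = 0.14120 g/L.

0.141 g/L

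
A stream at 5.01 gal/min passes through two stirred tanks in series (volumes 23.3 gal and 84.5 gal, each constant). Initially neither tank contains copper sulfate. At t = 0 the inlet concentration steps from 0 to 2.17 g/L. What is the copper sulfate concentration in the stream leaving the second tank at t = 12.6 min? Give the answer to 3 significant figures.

Each tank obeys Vᵢ dCᵢ/dt = Q(Cᵢ₋₁ − Cᵢ), so τᵢ = Vᵢ/Q.
τ₁ = 23.3/5.01 = 4.6507 min; τ₂ = 84.5/5.01 = 16.866 min.
Tank 1: C₁ = C_in(1 − e^(−t/τ₁)). Tank 2 (τ₁ ≠ τ₂): C₂ = C_in[1 − (τ₁ e^(−t/τ₁) − τ₂ e^(−t/τ₂))/(τ₁ − τ₂)].
At t = 12.6: e^(−t/τ₁) = 0.066585, e^(−t/τ₂) = 0.47376.
C₂ = 2.17·[1 − (4.6507·0.066585 − 16.866·0.47376)/(-12.216)] = 2.17·0.37122 = 0.80555 g/L.

0.806 g/L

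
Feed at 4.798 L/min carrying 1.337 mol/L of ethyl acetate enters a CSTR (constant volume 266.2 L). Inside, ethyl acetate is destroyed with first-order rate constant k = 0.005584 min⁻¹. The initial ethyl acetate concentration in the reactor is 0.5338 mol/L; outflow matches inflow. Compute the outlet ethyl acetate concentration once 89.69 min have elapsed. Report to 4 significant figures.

0.9622 mol/L

Accumulation = in − out − consumed: V dC/dt = Q C_in − Q C − k V C.
This is linear with rate a = Q/V + k = 0.0236080 min⁻¹.
C_ss = Q C_in/(Q + kV) = 1.02076 mol/L; C(t) = C_ss + (C₀ − C_ss) e^(−a t).
C(89.69) = 1.02076 + (-0.486960)·e^(−0.0236080·89.69) = 1.02076 + (-0.486960)·0.120343 = 0.962158 mol/L.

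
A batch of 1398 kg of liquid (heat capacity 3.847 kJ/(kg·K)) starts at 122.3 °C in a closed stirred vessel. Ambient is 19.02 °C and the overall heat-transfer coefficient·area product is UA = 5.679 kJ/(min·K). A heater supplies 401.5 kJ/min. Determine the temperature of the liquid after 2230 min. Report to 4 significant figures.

92.81 °C

Lumped-capacitance energy balance: M c_p dT/dt = UA(T_amb − T) + Q̇.
dT/dt = (T_ss − T)/τ with T_ss = T_amb + Q̇/UA = 19.02 + 401.5/5.679 = 89.7191 °C, τ = M c_p/UA = 1398·3.847/5.679 = 947.016 min.
T approaches T_ss exponentially: T(t) = T_ss + (T₀ − T_ss) e^(−t/τ).
T(2230) = 89.7191 + (32.5809)·0.0949159 = 92.8115 °C.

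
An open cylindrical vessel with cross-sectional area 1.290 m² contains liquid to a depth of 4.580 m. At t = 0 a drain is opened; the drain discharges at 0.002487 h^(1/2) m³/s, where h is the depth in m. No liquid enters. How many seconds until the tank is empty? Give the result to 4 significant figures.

2220 s

With no inflow, A dh/dt = −0.002487 √h.
∫ h^(−1/2) dh = −(0.002487/A) ∫ dt, giving 2√h = 2√h₀ − (0.002487/A) t.
Set h = 0: 2√h₀ = (0.002487/A) t_empty ⇒ t_empty = 2A√h₀/0.002487.
t_empty = 2·1.290·√4.580/0.002487 = 2.58000·2.14009/0.002487 = 2220.12 s.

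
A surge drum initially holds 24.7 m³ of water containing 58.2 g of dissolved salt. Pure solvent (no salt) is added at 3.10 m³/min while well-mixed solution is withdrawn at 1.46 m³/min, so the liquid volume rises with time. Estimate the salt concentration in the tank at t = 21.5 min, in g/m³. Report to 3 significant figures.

0.441 g/m³

Let m(t) be the amount of salt. Volume: V(t) = V₀ + (Q_in − Q_out) t = 24.7 + 1.6400 t; V(21.5) = 59.960 m³.
Species balance (pure solvent in): dm/dt = −Q_out · m/V(t).
dm/m = −Q_out dt/(V₀ + 1.6400 t); integrating gives ln(m/m₀) = −(Q_out/(Q_in−Q_out)) ln(V/V₀).
m = m₀ (V₀/V)^(Q_out/(Q_in−Q_out)) = 58.2 × (24.7/59.960)^(0.89024) = 26.426 g.
C = m/V = 26.426/59.960 = 0.44073 g/m³.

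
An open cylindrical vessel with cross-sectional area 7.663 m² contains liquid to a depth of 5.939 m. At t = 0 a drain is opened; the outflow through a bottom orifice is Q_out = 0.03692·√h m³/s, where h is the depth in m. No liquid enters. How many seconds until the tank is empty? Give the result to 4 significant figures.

A dh/dt = −Q_out = −0.03692 √h.
∫ h^(−1/2) dh = −(0.03692/A) ∫ dt, giving 2√h = 2√h₀ − (0.03692/A) t.
Set h = 0: 2√h₀ = (0.03692/A) t_empty ⇒ t_empty = 2A√h₀/0.03692.
t_empty = 2·7.663·√5.939/0.03692 = 15.3260·2.43701/0.03692 = 1011.63 s.

1012 s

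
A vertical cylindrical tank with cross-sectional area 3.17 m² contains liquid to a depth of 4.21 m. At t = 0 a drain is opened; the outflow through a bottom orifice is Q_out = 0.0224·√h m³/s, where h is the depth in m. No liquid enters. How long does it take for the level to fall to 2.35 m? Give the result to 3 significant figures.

147 s

A dh/dt = −Q_out = −0.0224 √h.
This is separable: 2 d(√h)/dt = −0.0224/A, so √h = √h₀ − (0.0224/(2A)) t.
t = 2A(√h₀ − √h)/0.0224 = 2·3.17·(√4.21 − √2.35)/0.0224
  = 6.3400 × (2.0518 − 1.5330) / 0.0224 = 146.86 s.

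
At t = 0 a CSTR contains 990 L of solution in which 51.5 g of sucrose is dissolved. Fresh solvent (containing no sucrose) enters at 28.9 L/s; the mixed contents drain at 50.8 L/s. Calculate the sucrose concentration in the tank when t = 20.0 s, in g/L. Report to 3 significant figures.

0.0241 g/L

Let m(t) be the amount of sucrose. Volume: V(t) = V₀ + (Q_in − Q_out) t = 990 − 21.900 t; V(20.0) = 552.00 L.
Solute balance: dm/dt = 0 − Q_out C = −Q_out m/V(t).
dm/m = −Q_out dt/(V₀ − 21.900 t); integrating gives ln(m/m₀) = −(Q_out/(Q_in−Q_out)) ln(V/V₀).
m = m₀ (V₀/V)^(Q_out/(Q_in−Q_out)) = 51.5 × (990/552.00)^(-2.3196) = 13.284 g.
C = m/V = 13.284/552.00 = 0.024065 g/L.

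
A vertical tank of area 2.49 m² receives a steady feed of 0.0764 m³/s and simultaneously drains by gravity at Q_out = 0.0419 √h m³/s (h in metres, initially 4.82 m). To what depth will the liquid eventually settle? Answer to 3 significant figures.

3.32 m

Mass balance (ρ constant): A dh/dt = Q_in − 0.0419 √h. At steady state dh/dt = 0:
Q_in = 0.0419 √h_ss ⇒ √h_ss = 0.0764/0.0419 = 1.8234.
h_ss = 1.8234² = 3.3247 m. (Since h₀ = 4.82 m > h_ss, the level will fall toward this value.)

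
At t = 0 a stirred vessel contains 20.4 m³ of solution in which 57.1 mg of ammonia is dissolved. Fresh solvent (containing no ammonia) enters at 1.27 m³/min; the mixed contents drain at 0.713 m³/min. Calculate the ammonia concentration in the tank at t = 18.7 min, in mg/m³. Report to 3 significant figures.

Total volume: dV/dt = Q_in − Q_out = 0.55700 m³/min, so V(t) = 20.4 + 0.55700 t and V(18.7) = 30.816 m³.
No ammonia enters, so dm/dt = −Q_out · (m/V).
Separate: dm/m = −Q_out dt/V(t) ⇒ ln(m/m₀) = −(Q_out/(Q_in−Q_out)) ln(V/V₀).
m = m₀ (V₀/V)^(Q_out/(Q_in−Q_out)) = 57.1 × (20.4/30.816)^(1.2801) = 33.676 mg.
C = m/V = 33.676/30.816 = 1.0928 mg/m³.

1.09 mg/m³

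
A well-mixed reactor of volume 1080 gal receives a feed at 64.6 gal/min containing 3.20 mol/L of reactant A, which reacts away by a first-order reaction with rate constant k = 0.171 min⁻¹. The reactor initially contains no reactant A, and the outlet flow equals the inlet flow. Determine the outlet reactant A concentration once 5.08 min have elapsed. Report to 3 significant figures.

0.573 mol/L

Accumulation = in − out − consumed: V dC/dt = Q C_in − Q C − k V C.
dC/dt = (Q/V) C_in − (Q/V + k) C; effective rate a = Q/V + k = 0.059815 + 0.171 = 0.23081 min⁻¹.
C_ss = Q C_in/(Q + kV) = 0.82927 mol/L; C(t) = C_ss + (C₀ − C_ss) e^(−a t).
C(5.08) = 0.82927 + (-0.82927)·e^(−0.23081·5.08) = 0.82927 + (-0.82927)·0.30958 = 0.57254 mol/L.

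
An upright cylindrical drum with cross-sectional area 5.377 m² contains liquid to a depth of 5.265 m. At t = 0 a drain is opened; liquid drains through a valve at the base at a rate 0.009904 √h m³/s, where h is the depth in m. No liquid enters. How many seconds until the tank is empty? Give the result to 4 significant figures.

With no inflow, A dh/dt = −0.009904 √h.
This is separable: 2 d(√h)/dt = −0.009904/A, so √h = √h₀ − (0.009904/(2A)) t.
Tank is empty when √h = 0: t_empty = 2A√h₀/0.009904.
t_empty = 2·5.377·√5.265/0.009904 = 10.7540·2.29456/0.009904 = 2491.49 s.

2491 s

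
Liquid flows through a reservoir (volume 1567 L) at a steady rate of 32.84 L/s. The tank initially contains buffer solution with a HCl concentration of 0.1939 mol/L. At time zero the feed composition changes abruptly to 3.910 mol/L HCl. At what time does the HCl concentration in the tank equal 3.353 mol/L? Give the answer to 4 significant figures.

Unsteady species balance (constant V, well mixed): V dC/dt = Q(C_in − C), so τ = V/Q = 47.7162 s.
C(t) = C_in + (C₀ − C_in) e^(−t/τ). Set C = 3.353 and solve for t:
e^(−t/τ) = (C − C_in)/(C₀ − C_in) = (3.353 − 3.910)/(0.1939 − 3.910) = 0.149888
t = −τ ln(…) = 47.7162 × 1.89786 = 90.5589 s.

90.56 s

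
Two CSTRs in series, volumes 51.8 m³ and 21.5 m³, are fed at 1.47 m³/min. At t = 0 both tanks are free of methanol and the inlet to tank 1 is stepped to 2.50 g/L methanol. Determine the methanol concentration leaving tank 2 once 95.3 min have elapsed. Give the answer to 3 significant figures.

Time constants: τᵢ = Vᵢ/Q for each well-mixed tank.
τ₁ = 51.8/1.47 = 35.238 min; τ₂ = 21.5/1.47 = 14.626 min.
Solving the cascade with C₁(0)=C₂(0)=0 gives C₂(t) = C_in[1 − (τ₁ e^(−t/τ₁) − τ₂ e^(−t/τ₂))/(τ₁ − τ₂)].
At t = 95.3: e^(−t/τ₁) = 0.066906, e^(−t/τ₂) = 0.0014798.
C₂ = 2.50·[1 − (35.238·0.066906 − 14.626·0.0014798)/(20.612)] = 2.50·0.88667 = 2.2167 g/L.

2.22 g/L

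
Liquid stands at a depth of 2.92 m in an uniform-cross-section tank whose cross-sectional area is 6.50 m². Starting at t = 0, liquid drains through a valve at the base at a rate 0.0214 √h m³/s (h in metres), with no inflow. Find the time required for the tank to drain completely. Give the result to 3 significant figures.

1040 s

Mass balance (ρ constant): A dh/dt = −0.0214 √h.
This is separable: 2 d(√h)/dt = −0.0214/A, so √h = √h₀ − (0.0214/(2A)) t.
Set h = 0: 2√h₀ = (0.0214/A) t_empty ⇒ t_empty = 2A√h₀/0.0214.
t_empty = 2·6.50·√2.92/0.0214 = 13.000·1.7088/0.0214 = 1038.1 s.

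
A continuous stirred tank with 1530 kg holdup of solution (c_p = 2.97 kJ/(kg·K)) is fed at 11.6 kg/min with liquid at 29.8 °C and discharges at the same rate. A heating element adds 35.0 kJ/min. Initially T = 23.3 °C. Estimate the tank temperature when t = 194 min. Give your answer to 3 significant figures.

29.1 °C

Energy balance: M c_p dT/dt = ṁ c_p (T_in − T) + 35.0.
τ = M/ṁ = 131.90 min; T_ss = T_in + Q̇/(ṁ c_p) = 29.8 + 35.0/(11.6·2.97) = 30.816 °C.
Solution: T(t) = T_ss + (T₀ − T_ss) e^(−t/τ).
T(194) = 30.816 + (-7.5159)·e^(−194/131.90) = 30.816 + (-7.5159)·0.22973 = 29.089 °C.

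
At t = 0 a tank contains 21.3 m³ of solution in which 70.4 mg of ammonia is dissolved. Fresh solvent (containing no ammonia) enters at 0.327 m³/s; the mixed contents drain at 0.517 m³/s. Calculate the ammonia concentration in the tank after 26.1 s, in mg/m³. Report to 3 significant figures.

Total volume: dV/dt = Q_in − Q_out = -0.19000 m³/s, so V(t) = 21.3 − 0.19000 t and V(26.1) = 16.341 m³.
No ammonia enters, so dm/dt = −Q_out · (m/V).
Separate: dm/m = −Q_out dt/V(t) ⇒ ln(m/m₀) = −(Q_out/(Q_in−Q_out)) ln(V/V₀).
m = m₀ (V₀/V)^(Q_out/(Q_in−Q_out)) = 70.4 × (21.3/16.341)^(-2.7211) = 34.228 mg.
C = m/V = 34.228/16.341 = 2.0946 mg/m³.

2.09 mg/m³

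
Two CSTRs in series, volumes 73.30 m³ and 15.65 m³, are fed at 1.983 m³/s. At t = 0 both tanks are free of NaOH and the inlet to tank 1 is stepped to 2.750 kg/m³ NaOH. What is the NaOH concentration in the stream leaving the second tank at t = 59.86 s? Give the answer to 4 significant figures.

2.058 kg/m³

Each tank obeys Vᵢ dCᵢ/dt = Q(Cᵢ₋₁ − Cᵢ), so τᵢ = Vᵢ/Q.
τ₁ = 73.30/1.983 = 36.9642 s; τ₂ = 15.65/1.983 = 7.89208 s.
Solving the cascade with C₁(0)=C₂(0)=0 gives C₂(t) = C_in[1 − (τ₁ e^(−t/τ₁) − τ₂ e^(−t/τ₂))/(τ₁ − τ₂)].
At t = 59.86: e^(−t/τ₁) = 0.198017, e^(−t/τ₂) = 0.000508108.
C₂ = 2.750·[1 − (36.9642·0.198017 − 7.89208·0.000508108)/(29.0721)] = 2.750·0.748367 = 2.05801 kg/m³.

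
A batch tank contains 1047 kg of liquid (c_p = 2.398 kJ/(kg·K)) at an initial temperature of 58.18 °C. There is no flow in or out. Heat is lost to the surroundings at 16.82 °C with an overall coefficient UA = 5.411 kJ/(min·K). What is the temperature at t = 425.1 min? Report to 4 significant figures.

M c_p dT/dt = −UA(T − T_amb).
dT/dt = (T_ss − T)/τ with T_ss = T_amb = 16.8200 °C, τ = M c_p/UA = 1047·2.398/5.411 = 464.000 min.
Integrating: T(t) = T_ss + (T₀ − T_ss) e^(−t/τ).
T(425.1) = 16.8200 + (41.3600)·0.400051 = 33.3661 °C.

33.37 °C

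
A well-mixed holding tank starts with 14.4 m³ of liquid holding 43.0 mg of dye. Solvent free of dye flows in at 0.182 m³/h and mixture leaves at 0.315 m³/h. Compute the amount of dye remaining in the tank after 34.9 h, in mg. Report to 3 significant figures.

17.1 mg

Let m(t) be the amount of dye. Volume: V(t) = V₀ + (Q_in − Q_out) t = 14.4 − 0.13300 t; V(34.9) = 9.7583 m³.
No dye enters, so dm/dt = −Q_out · (m/V).
Separate: dm/m = −Q_out dt/V(t) ⇒ ln(m/m₀) = −(Q_out/(Q_in−Q_out)) ln(V/V₀).
m = m₀ (V₀/V)^(Q_out/(Q_in−Q_out)) = 43.0 × (14.4/9.7583)^(-2.3684) = 17.109 mg.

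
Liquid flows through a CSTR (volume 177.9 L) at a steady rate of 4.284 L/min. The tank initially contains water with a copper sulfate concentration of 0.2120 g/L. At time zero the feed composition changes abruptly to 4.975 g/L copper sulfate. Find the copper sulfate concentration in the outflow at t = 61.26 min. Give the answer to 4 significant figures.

3.886 g/L

Mass balance on the solute (V constant): V dC/dt = Q(C_in − C).
Time constant τ = V/Q = 177.9/4.284 = 41.5266 min.
Solution: C(t) = C_in + (C₀ − C_in) e^(−t/τ).
C(61.26) = 4.975 + (0.2120 − 4.975)·e^(−61.26/41.5266) = 4.975 + (-4.76300)·0.228733 = 3.88554 g/L.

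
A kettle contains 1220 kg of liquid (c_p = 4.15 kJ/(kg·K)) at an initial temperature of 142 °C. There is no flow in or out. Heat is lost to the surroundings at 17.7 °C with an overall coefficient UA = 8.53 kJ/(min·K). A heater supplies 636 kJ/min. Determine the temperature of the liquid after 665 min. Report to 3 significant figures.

108 °C

M c_p dT/dt = −UA(T − T_amb) + Q̇.
dT/dt = (T_ss − T)/τ with T_ss = T_amb + Q̇/UA = 17.7 + 636/8.53 = 92.260 °C, τ = M c_p/UA = 1220·4.15/8.53 = 593.55 min.
Solution: T(t) = T_ss + (T₀ − T_ss) e^(−t/τ).
T(665) = 92.260 + (49.740)·0.32616 = 108.48 °C.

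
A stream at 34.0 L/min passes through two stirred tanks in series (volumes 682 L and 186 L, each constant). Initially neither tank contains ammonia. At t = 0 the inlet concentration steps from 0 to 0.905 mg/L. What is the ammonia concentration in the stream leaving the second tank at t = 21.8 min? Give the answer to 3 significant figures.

Species balance on tank i: dCᵢ/dt = (Cᵢ₋₁ − Cᵢ)/τᵢ with τᵢ = Vᵢ/Q.
τ₁ = 682/34.0 = 20.059 min; τ₂ = 186/34.0 = 5.4706 min.
Tank 1: C₁ = C_in(1 − e^(−t/τ₁)). Tank 2 (τ₁ ≠ τ₂): C₂ = C_in[1 − (τ₁ e^(−t/τ₁) − τ₂ e^(−t/τ₂))/(τ₁ − τ₂)].
At t = 21.8: e^(−t/τ₁) = 0.33729, e^(−t/τ₂) = 0.018593.
C₂ = 0.905·[1 − (20.059·0.33729 − 5.4706·0.018593)/(14.588)] = 0.905·0.54319 = 0.49159 mg/L.

0.492 mg/L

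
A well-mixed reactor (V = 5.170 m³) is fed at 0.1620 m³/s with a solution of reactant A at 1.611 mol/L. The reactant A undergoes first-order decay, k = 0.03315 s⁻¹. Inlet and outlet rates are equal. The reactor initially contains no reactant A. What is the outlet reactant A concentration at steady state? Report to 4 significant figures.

Accumulation = in − out − consumed: V dC/dt = Q C_in − Q C − k V C.
At steady state: 0 = Q C_in − (Q + kV) C_ss, so C_ss = Q C_in/(Q + kV).
C_ss = 0.1620·1.611/(0.1620 + 0.03315·5.170) = 0.260982/0.333386 = 0.782823 mol/L.

0.7828 mol/L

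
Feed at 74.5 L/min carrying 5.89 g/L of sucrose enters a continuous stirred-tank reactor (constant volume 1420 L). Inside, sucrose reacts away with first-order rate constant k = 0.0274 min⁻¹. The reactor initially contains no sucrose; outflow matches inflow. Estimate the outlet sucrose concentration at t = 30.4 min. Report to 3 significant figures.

3.53 g/L

V dC/dt = Q(C_in − C) − k V C.
dC/dt = (Q/V) C_in − (Q/V + k) C; effective rate a = Q/V + k = 0.052465 + 0.0274 = 0.079865 min⁻¹.
C_ss = Q C_in/(Q + kV) = 3.8693 g/L; C(t) = C_ss + (C₀ − C_ss) e^(−a t).
C(30.4) = 3.8693 + (-3.8693)·e^(−0.079865·30.4) = 3.8693 + (-3.8693)·0.088223 = 3.5279 g/L.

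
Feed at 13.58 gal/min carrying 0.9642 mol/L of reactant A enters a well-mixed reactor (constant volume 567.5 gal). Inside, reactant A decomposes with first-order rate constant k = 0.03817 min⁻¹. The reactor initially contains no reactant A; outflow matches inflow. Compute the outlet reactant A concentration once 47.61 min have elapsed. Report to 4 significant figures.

0.3522 mol/L

V dC/dt = Q(C_in − C) − k V C.
This is linear with rate a = Q/V + k = 0.0620995 min⁻¹.
C_ss = Q C_in/(Q + kV) = 0.371546 mol/L; C(t) = C_ss + (C₀ − C_ss) e^(−a t).
C(47.61) = 0.371546 + (-0.371546)·e^(−0.0620995·47.61) = 0.371546 + (-0.371546)·0.0519976 = 0.352227 mol/L.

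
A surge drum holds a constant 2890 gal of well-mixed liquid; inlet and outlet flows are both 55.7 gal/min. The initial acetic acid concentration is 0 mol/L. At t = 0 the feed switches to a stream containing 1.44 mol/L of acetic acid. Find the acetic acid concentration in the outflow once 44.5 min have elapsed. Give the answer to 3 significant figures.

Species balance on the tank: V dC/dt = Q(C_in − C).
Rewrite as dC/dt + C/τ = C_in/τ, τ = V/Q = 51.885 min.
This is linear first-order; C(t) = C_in + (C₀ − C_in) e^(−t/τ).
C(44.5) = 1.44 + (0 − 1.44)·e^(−44.5/51.885) = 1.44 + (-1.4400)·0.42415 = 0.82922 mol/L.

0.829 mol/L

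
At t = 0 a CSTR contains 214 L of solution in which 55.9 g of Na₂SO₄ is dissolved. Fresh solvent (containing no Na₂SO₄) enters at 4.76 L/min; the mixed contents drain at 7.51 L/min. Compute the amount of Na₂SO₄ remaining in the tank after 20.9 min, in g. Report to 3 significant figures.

Total volume: dV/dt = Q_in − Q_out = -2.7500 L/min, so V(t) = 214 − 2.7500 t and V(20.9) = 156.53 L.
Species balance (pure solvent in): dm/dt = −Q_out · m/V(t).
dm/m = −Q_out dt/(V₀ − 2.7500 t); integrating gives ln(m/m₀) = −(Q_out/(Q_in−Q_out)) ln(V/V₀).
m = m₀ (V₀/V)^(Q_out/(Q_in−Q_out)) = 55.9 × (214/156.53)^(-2.7309) = 23.794 g.

23.8 g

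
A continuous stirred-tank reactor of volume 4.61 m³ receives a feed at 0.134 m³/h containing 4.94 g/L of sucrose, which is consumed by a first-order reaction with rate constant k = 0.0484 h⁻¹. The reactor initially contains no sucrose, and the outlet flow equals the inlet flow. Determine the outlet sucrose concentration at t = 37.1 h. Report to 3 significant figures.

Species balance: V dC/dt = Q C_in − Q C − k V C.
This is linear with rate a = Q/V + k = 0.077467 h⁻¹.
C_ss = Q C_in/(Q + kV) = 1.8536 g/L; C(t) = C_ss + (C₀ − C_ss) e^(−a t).
C(37.1) = 1.8536 + (-1.8536)·e^(−0.077467·37.1) = 1.8536 + (-1.8536)·0.056471 = 1.7489 g/L.

1.75 g/L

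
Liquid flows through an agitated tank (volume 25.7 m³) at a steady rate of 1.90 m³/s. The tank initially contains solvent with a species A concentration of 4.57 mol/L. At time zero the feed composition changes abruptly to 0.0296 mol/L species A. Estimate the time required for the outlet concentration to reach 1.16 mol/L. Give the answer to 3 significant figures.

18.8 s

Species balance on the tank: V dC/dt = Q(C_in − C), so τ = V/Q = 13.526 s.
C(t) = C_in + (C₀ − C_in) e^(−t/τ). Set C = 1.16 and solve for t:
e^(−t/τ) = (C − C_in)/(C₀ − C_in) = (1.16 − 0.0296)/(4.57 − 0.0296) = 0.24896
t = −τ ln(…) = 13.526 × 1.3904 = 18.808 s.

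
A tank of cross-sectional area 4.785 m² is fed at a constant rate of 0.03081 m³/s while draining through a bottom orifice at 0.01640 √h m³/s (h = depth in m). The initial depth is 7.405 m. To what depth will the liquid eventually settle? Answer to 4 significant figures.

3.529 m

A dh/dt = Q_in − 0.01640 √h. Steady state requires inflow = outflow:
Q_in = 0.01640 √h_ss ⇒ √h_ss = 0.03081/0.01640 = 1.87866.
h_ss = 1.87866² = 3.52936 m. (Since h₀ = 7.405 m > h_ss, the level will fall toward this value.)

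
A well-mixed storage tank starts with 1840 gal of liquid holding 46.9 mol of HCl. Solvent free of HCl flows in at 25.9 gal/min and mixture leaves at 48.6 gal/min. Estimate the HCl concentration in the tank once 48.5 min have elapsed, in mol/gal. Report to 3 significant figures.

Total volume: dV/dt = Q_in − Q_out = -22.700 gal/min, so V(t) = 1840 − 22.700 t and V(48.5) = 739.05 gal.
Species balance (pure solvent in): dm/dt = −Q_out · m/V(t).
Separate: dm/m = −Q_out dt/V(t) ⇒ ln(m/m₀) = −(Q_out/(Q_in−Q_out)) ln(V/V₀).
m = m₀ (V₀/V)^(Q_out/(Q_in−Q_out)) = 46.9 × (1840/739.05)^(-2.1410) = 6.6534 mol.
C = m/V = 6.6534/739.05 = 0.0090026 mol/gal.

0.00900 mol/gal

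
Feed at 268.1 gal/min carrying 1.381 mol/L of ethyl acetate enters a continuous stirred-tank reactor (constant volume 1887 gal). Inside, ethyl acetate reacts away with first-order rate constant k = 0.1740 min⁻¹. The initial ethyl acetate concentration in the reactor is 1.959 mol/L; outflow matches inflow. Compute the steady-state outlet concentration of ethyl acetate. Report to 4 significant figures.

Species balance: V dC/dt = Q C_in − Q C − k V C.
Steady state (dC/dt = 0): C_ss = Q C_in/(Q + kV) = C_in/(1 + kV/Q).
C_ss = 268.1·1.381/(268.1 + 0.1740·1887) = 370.246/596.438 = 0.620762 mol/L.

0.6208 mol/L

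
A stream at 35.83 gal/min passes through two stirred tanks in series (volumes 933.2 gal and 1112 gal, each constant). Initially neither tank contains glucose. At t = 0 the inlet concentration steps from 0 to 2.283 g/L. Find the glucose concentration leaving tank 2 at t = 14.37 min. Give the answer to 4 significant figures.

0.2095 g/L

Each tank obeys Vᵢ dCᵢ/dt = Q(Cᵢ₋₁ − Cᵢ), so τᵢ = Vᵢ/Q.
τ₁ = 933.2/35.83 = 26.0452 min; τ₂ = 1112/35.83 = 31.0354 min.
Tank 1: C₁ = C_in(1 − e^(−t/τ₁)). Tank 2 (τ₁ ≠ τ₂): C₂ = C_in[1 − (τ₁ e^(−t/τ₁) − τ₂ e^(−t/τ₂))/(τ₁ − τ₂)].
At t = 14.37: e^(−t/τ₁) = 0.575951, e^(−t/τ₂) = 0.629381.
C₂ = 2.283·[1 − (26.0452·0.575951 − 31.0354·0.629381)/(-4.99023)] = 2.283·0.0917565 = 0.209480 g/L.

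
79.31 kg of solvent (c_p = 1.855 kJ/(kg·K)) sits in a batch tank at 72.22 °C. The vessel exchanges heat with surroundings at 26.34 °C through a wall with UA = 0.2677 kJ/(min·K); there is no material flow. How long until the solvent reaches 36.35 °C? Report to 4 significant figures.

836.7 min

M c_p dT/dt = −UA(T − T_amb).
τ = M c_p/UA = 549.571 min; T_ss = T_amb = 26.3400 °C.
T(t) = T_ss + (T₀ − T_ss)e^(−t/τ); set T = 36.35:
t = −τ ln[(T − T_ss)/(T₀ − T_ss)] = −549.571 · ln(0.218178) = 836.691 min.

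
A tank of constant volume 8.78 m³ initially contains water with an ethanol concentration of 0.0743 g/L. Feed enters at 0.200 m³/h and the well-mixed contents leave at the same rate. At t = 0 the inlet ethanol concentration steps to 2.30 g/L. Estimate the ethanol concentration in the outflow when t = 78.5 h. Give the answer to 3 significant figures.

1.93 g/L

Mass balance on the solute (V constant): V dC/dt = Q(C_in − C).
Time constant τ = V/Q = 8.78/0.200 = 43.900 h.
Solution: C(t) = C_in + (C₀ − C_in) e^(−t/τ).
C(78.5) = 2.30 + (0.0743 − 2.30)·e^(−78.5/43.900) = 2.30 + (-2.2257)·0.16727 = 1.9277 g/L.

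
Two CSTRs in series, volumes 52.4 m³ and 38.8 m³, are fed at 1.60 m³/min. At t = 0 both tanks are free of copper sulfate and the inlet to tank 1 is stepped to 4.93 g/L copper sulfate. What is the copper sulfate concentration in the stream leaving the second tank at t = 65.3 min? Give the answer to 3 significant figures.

Species balance on tank i: dCᵢ/dt = (Cᵢ₋₁ − Cᵢ)/τᵢ with τᵢ = Vᵢ/Q.
τ₁ = 52.4/1.60 = 32.750 min; τ₂ = 38.8/1.60 = 24.250 min.
Solving the cascade with C₁(0)=C₂(0)=0 gives C₂(t) = C_in[1 − (τ₁ e^(−t/τ₁) − τ₂ e^(−t/τ₂))/(τ₁ − τ₂)].
At t = 65.3: e^(−t/τ₁) = 0.13616, e^(−t/τ₂) = 0.067692.
C₂ = 4.93·[1 − (32.750·0.13616 − 24.250·0.067692)/(8.5000)] = 4.93·0.66849 = 3.2957 g/L.

3.30 g/L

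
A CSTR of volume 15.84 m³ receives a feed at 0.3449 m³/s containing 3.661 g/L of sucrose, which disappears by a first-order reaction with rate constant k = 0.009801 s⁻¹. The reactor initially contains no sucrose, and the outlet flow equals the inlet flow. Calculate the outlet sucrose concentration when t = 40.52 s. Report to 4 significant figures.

Accumulation = in − out − consumed: V dC/dt = Q C_in − Q C − k V C.
This is linear with rate a = Q/V + k = 0.0315750 s⁻¹.
C_ss = Q C_in/(Q + kV) = 2.52461 g/L; C(t) = C_ss + (C₀ − C_ss) e^(−a t).
C(40.52) = 2.52461 + (-2.52461)·e^(−0.0315750·40.52) = 2.52461 + (-2.52461)·0.278199 = 1.82227 g/L.

1.822 g/L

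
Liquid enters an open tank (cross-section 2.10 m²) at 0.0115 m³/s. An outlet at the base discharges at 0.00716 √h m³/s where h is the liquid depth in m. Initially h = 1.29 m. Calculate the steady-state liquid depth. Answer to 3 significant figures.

A dh/dt = Q_in − 0.00716 √h. Steady state requires inflow = outflow:
Q_in = 0.00716 √h_ss ⇒ √h_ss = 0.0115/0.00716 = 1.6061.
h_ss = 1.6061² = 2.5797 m. (Since h₀ = 1.29 m < h_ss, the level will rise toward this value.)

2.58 m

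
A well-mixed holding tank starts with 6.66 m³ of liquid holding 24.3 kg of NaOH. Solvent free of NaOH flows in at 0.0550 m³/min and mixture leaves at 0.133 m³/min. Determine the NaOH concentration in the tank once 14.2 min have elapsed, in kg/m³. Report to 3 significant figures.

3.21 kg/m³

Total volume: dV/dt = Q_in − Q_out = -0.078000 m³/min, so V(t) = 6.66 − 0.078000 t and V(14.2) = 5.5524 m³.
Solute balance: dm/dt = 0 − Q_out C = −Q_out m/V(t).
Separate: dm/m = −Q_out dt/V(t) ⇒ ln(m/m₀) = −(Q_out/(Q_in−Q_out)) ln(V/V₀).
m = m₀ (V₀/V)^(Q_out/(Q_in−Q_out)) = 24.3 × (6.66/5.5524)^(-1.7051) = 17.820 kg.
C = m/V = 17.820/5.5524 = 3.2095 kg/m³.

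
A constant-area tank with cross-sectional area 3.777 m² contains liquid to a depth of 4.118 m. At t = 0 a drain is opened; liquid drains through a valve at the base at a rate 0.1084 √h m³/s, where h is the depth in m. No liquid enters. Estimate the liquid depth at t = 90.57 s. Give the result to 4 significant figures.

0.5323 m

Unsteady balance on liquid volume: A dh/dt = −0.1084 √h.
Separate and integrate: 2(√h − √h₀) = −(0.1084/A) t.
√h = √4.118 − 0.1084·90.57/(2·3.777) = 2.02929 − 1.29968 = 0.729605.
h = 0.729605² = 0.532323 m.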